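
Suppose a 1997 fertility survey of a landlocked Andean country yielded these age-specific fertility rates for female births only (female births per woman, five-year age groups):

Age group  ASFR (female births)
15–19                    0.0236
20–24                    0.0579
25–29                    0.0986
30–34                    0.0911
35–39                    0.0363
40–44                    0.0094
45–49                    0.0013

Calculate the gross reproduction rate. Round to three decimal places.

1.591

Sum of female ASFRs = 0.0236 + 0.0579 + 0.0986 + 0.0911 + 0.0363 + 0.0094 + 0.0013 = 0.3182
GRR = 5 × 0.3182 = 1.591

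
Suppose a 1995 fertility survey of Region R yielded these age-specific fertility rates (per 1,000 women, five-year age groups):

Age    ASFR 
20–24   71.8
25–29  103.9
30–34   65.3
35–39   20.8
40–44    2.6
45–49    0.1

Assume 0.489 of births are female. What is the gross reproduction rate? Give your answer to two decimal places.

Proportion female at birth = 0.489.
Sum of ASFRs = 71.8 + 103.9 + 65.3 + 20.8 + 2.6 + 0.1 = 264.5
TFR = 5 × 264.5 / 1000 = 1.3225
GRR = 0.489 × 1.3225 = 0.64670

0.65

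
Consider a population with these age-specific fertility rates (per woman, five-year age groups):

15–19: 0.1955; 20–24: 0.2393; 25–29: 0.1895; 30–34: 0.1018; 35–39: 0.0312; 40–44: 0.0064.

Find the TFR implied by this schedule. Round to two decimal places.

3.82

Sum of ASFRs = 0.1955 + 0.2393 + 0.1895 + 0.1018 + 0.0312 + 0.0064 = 0.7637
TFR = 5 × 0.7637 = 3.8185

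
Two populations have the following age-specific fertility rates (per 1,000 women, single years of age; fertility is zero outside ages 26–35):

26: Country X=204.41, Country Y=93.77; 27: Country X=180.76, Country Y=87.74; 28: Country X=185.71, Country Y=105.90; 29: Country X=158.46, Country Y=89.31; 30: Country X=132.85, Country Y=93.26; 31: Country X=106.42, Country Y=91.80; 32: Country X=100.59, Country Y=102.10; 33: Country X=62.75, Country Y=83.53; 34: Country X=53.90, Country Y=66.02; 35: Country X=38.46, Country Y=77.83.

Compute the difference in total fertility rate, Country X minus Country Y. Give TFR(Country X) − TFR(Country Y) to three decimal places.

Country X:
  Sum of ASFRs = 204.41 + 180.76 + 185.71 + 158.46 + 132.85 + 106.42 + 100.59 + 62.75 + 53.90 + 38.46 = 1224.31
  TFR = 1224.31 / 1000 = 1.22431
Country Y:
  Sum of ASFRs = 93.77 + 87.74 + 105.90 + 89.31 + 93.26 + 91.80 + 102.10 + 83.53 + 66.02 + 77.83 = 891.26
  TFR = 891.26 / 1000 = 0.89126
Difference = 1.22431 − 0.89126 = 0.33305

0.333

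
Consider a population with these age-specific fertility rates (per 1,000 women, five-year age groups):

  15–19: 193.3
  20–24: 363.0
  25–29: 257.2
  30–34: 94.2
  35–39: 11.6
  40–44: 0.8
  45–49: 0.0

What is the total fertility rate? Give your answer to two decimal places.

4.60

Sum of ASFRs = 193.3 + 363.0 + 257.2 + 94.2 + 11.6 + 0.8 + 0.0 = 920.1
TFR = 5 × 920.1 / 1000 = 4.6005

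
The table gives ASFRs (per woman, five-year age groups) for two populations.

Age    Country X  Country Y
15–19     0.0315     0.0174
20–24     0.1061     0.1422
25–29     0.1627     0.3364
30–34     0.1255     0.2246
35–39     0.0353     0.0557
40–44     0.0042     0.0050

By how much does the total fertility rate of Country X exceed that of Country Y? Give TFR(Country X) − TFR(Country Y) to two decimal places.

-1.58

Country X:
  Sum of ASFRs = 0.0315 + 0.1061 + 0.1627 + 0.1255 + 0.0353 + 0.0042 = 0.4653
  TFR = 5 × 0.4653 = 2.3265
Country Y:
  Sum of ASFRs = 0.0174 + 0.1422 + 0.3364 + 0.2246 + 0.0557 + 0.0050 = 0.7813
  TFR = 5 × 0.7813 = 3.9065
Difference = 2.3265 − 3.9065 = -1.58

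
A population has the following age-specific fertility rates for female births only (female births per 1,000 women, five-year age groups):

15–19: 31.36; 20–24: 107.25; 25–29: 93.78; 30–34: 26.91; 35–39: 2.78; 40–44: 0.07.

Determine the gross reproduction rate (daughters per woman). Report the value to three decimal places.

Sum of female ASFRs = 31.36 + 107.25 + 93.78 + 26.91 + 2.78 + 0.07 = 262.15
GRR = 5 × 262.15 / 1000 = 1.31075

1.311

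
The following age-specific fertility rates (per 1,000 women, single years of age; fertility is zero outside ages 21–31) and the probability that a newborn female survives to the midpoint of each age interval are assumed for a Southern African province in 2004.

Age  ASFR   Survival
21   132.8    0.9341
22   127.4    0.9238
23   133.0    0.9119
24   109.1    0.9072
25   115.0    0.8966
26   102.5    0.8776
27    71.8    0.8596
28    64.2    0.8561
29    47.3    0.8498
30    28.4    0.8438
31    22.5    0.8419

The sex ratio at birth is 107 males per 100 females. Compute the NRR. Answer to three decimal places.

Proportion female at birth = 100 / (100 + 107) = 0.48309.
Each age group contributes 1 × ASFR × survival:
  21: 1 × 132.8/1000 × 0.9341 = 0.12405
  22: 1 × 127.4/1000 × 0.9238 = 0.11769
  23: 1 × 133.0/1000 × 0.9119 = 0.12128
  24: 1 × 109.1/1000 × 0.9072 = 0.09898
  25: 1 × 115.0/1000 × 0.8966 = 0.10311
  26: 1 × 102.5/1000 × 0.8776 = 0.08995
  27: 1 × 71.8/1000 × 0.8596 = 0.06172
  28: 1 × 64.2/1000 × 0.8561 = 0.05496
  29: 1 × 47.3/1000 × 0.8498 = 0.04020
  30: 1 × 28.4/1000 × 0.8438 = 0.02396
  31: 1 × 22.5/1000 × 0.8419 = 0.01894
Sum = 0.85484
NRR = 0.48309 × 0.85484 = 0.41296

0.413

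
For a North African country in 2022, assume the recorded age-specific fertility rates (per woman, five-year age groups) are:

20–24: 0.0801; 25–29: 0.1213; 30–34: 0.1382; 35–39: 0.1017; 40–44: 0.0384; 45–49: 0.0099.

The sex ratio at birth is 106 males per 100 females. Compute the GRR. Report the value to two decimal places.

1.19

Proportion female at birth = 100 / (100 + 106) = 0.48544.
Sum of ASFRs = 0.0801 + 0.1213 + 0.1382 + 0.1017 + 0.0384 + 0.0099 = 0.4896
TFR = 5 × 0.4896 = 2.448
GRR = 0.48544 × 2.448 = 1.18836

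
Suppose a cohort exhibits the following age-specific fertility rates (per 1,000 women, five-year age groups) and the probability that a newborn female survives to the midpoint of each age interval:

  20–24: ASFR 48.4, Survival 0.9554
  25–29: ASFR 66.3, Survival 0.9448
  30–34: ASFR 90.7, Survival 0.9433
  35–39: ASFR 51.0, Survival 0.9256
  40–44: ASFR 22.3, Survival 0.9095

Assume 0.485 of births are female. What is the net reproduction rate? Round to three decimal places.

Proportion female at birth = 0.485.
Survival-weighted fertility by age (5·fₓ·Sₓ):
  20–24: 5 × 48.4/1000 × 0.9554 = 0.23121
  25–29: 5 × 66.3/1000 × 0.9448 = 0.31320
  30–34: 5 × 90.7/1000 × 0.9433 = 0.42779
  35–39: 5 × 51.0/1000 × 0.9256 = 0.23603
  40–44: 5 × 22.3/1000 × 0.9095 = 0.10141
Sum = 1.30964
NRR = 0.485 × 1.30964 = 0.63518

0.635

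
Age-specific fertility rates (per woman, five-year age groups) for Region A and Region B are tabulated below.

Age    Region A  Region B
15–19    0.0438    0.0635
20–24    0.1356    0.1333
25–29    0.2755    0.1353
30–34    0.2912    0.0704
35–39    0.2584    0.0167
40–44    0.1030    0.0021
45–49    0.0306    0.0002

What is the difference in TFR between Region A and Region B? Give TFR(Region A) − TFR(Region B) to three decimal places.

3.583

Region A:
  Sum of ASFRs = 0.0438 + 0.1356 + 0.2755 + 0.2912 + 0.2584 + 0.1030 + 0.0306 = 1.1381
  TFR = 5 × 1.1381 = 5.6905
Region B:
  Sum of ASFRs = 0.0635 + 0.1333 + 0.1353 + 0.0704 + 0.0167 + 0.0021 + 0.0002 = 0.4215
  TFR = 5 × 0.4215 = 2.1075
Difference = 5.6905 − 2.1075 = 3.583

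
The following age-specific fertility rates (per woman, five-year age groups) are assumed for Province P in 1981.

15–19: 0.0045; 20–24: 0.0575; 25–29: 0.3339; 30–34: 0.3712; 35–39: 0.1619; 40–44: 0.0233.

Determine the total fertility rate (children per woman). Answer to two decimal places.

Sum of ASFRs = 0.0045 + 0.0575 + 0.3339 + 0.3712 + 0.1619 + 0.0233 = 0.9523
TFR = 5 × 0.9523 = 4.7615

4.76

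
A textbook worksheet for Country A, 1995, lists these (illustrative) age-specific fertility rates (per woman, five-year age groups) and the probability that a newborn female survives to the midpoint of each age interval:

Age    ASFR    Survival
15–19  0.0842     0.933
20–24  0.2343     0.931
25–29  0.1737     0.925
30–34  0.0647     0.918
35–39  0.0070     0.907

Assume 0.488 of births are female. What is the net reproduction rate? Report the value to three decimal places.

1.276

Proportion female at birth = 0.488.
Per-age-group product (5 × ASFR × survival probability):
  15–19: 5 × 0.0842 × 0.933 = 0.39279
  20–24: 5 × 0.2343 × 0.931 = 1.09067
  25–29: 5 × 0.1737 × 0.925 = 0.80336
  30–34: 5 × 0.0647 × 0.918 = 0.29697
  35–39: 5 × 0.0070 × 0.907 = 0.03175
Sum = 2.61554
NRR = 0.488 × 2.61554 = 1.27638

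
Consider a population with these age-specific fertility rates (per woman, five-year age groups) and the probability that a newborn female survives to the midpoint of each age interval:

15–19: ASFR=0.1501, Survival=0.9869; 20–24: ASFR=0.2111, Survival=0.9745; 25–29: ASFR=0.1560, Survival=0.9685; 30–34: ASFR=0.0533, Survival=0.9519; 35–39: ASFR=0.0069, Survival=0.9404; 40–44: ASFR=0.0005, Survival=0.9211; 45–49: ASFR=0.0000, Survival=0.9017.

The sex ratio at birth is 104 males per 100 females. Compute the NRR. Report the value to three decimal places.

Proportion female at birth = 100 / (100 + 104) = 0.49020.
Each age group contributes 5 × ASFR × survival:
  15–19: 5 × 0.1501 × 0.9869 = 0.74067
  20–24: 5 × 0.2111 × 0.9745 = 1.02858
  25–29: 5 × 0.1560 × 0.9685 = 0.75543
  30–34: 5 × 0.0533 × 0.9519 = 0.25368
  35–39: 5 × 0.0069 × 0.9404 = 0.03244
  40–44: 5 × 0.0005 × 0.9211 = 0.00230
  45–49: 5 × 0.0000 × 0.9017 = 0.00000
Sum = 2.81310
NRR = 0.49020 × 2.81310 = 1.37898
NRR > 1, so each generation more than replaces itself.

1.379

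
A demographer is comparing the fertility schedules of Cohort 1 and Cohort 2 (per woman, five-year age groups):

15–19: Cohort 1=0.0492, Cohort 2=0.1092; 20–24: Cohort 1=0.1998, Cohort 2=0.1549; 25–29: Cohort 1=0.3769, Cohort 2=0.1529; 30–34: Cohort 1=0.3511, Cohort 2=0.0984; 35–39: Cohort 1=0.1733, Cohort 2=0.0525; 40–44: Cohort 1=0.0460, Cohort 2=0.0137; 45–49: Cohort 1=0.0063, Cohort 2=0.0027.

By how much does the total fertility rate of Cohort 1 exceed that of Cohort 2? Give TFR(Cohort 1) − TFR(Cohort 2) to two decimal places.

3.09

Cohort 1:
  Sum of ASFRs = 0.0492 + 0.1998 + 0.3769 + 0.3511 + 0.1733 + 0.0460 + 0.0063 = 1.2026
  TFR = 5 × 1.2026 = 6.013
Cohort 2:
  Sum of ASFRs = 0.1092 + 0.1549 + 0.1529 + 0.0984 + 0.0525 + 0.0137 + 0.0027 = 0.5843
  TFR = 5 × 0.5843 = 2.9215
Difference = 6.013 − 2.9215 = 3.0915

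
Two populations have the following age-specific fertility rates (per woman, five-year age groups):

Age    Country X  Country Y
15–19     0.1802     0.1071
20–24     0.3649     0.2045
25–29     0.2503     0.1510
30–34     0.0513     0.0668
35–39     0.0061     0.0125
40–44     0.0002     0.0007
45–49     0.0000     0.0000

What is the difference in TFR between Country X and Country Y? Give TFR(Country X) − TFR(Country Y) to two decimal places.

Country X:
  Sum of ASFRs = 0.1802 + 0.3649 + 0.2503 + 0.0513 + 0.0061 + 0.0002 + 0.0000 = 0.8530
  TFR = 5 × 0.8530 = 4.265
Country Y:
  Sum of ASFRs = 0.1071 + 0.2045 + 0.1510 + 0.0668 + 0.0125 + 0.0007 + 0.0000 = 0.5426
  TFR = 5 × 0.5426 = 2.713
Difference = 4.265 − 2.713 = 1.552

1.55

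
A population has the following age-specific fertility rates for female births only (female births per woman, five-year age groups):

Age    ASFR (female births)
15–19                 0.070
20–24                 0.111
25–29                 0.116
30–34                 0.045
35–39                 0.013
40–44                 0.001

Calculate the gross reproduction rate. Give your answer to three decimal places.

Sum of female ASFRs = 0.070 + 0.111 + 0.116 + 0.045 + 0.013 + 0.001 = 0.356
GRR = 5 × 0.356 = 1.78

1.780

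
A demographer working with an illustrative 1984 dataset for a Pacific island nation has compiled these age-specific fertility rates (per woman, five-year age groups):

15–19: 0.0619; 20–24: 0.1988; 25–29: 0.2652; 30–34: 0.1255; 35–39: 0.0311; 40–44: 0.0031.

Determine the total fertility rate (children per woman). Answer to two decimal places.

Sum of ASFRs = 0.0619 + 0.1988 + 0.2652 + 0.1255 + 0.0311 + 0.0031 = 0.6856
TFR = 5 × 0.6856 = 3.428

3.43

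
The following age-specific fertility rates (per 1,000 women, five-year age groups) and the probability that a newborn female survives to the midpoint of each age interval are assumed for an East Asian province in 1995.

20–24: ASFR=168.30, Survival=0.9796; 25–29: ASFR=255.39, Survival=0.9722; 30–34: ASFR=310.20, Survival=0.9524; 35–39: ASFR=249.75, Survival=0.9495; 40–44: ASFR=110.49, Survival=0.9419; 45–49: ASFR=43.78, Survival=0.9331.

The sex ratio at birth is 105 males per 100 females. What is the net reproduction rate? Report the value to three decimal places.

2.660

Proportion female at birth = 100 / (100 + 105) = 0.48780.
Weighting each age-specific rate by interval width and survival:
  20–24: 5 × 168.30/1000 × 0.9796 = 0.82433
  25–29: 5 × 255.39/1000 × 0.9722 = 1.24145
  30–34: 5 × 310.20/1000 × 0.9524 = 1.47717
  35–39: 5 × 249.75/1000 × 0.9495 = 1.18569
  40–44: 5 × 110.49/1000 × 0.9419 = 0.52035
  45–49: 5 × 43.78/1000 × 0.9331 = 0.20426
Sum = 5.45325
NRR = 0.48780 × 5.45325 = 2.66010
NRR > 1, so each generation more than replaces itself.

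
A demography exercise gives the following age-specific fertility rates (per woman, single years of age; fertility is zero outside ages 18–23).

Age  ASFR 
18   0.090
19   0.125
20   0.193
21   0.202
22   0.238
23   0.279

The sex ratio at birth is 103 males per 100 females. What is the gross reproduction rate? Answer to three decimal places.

Proportion female at birth = 100 / (100 + 103) = 0.49261.
Sum of ASFRs = 0.090 + 0.125 + 0.193 + 0.202 + 0.238 + 0.279 = 1.127
TFR = 1.127
GRR = 0.49261 × 1.127 = 0.55517

0.555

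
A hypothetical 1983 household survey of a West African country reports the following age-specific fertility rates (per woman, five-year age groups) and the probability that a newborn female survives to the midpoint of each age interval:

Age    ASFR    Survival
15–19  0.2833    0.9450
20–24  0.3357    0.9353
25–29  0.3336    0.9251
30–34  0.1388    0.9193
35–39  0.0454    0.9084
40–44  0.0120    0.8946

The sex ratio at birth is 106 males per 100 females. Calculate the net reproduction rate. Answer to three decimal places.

Proportion female at birth = 100 / (100 + 106) = 0.48544.
Per-age-group product (5 × ASFR × survival probability):
  15–19: 5 × 0.2833 × 0.9450 = 1.33859
  20–24: 5 × 0.3357 × 0.9353 = 1.56990
  25–29: 5 × 0.3336 × 0.9251 = 1.54307
  30–34: 5 × 0.1388 × 0.9193 = 0.63799
  35–39: 5 × 0.0454 × 0.9084 = 0.20621
  40–44: 5 × 0.0120 × 0.8946 = 0.05368
Sum = 5.34944
NRR = 0.48544 × 5.34944 = 2.59683
With NRR above 1 the population is above replacement fertility.

2.597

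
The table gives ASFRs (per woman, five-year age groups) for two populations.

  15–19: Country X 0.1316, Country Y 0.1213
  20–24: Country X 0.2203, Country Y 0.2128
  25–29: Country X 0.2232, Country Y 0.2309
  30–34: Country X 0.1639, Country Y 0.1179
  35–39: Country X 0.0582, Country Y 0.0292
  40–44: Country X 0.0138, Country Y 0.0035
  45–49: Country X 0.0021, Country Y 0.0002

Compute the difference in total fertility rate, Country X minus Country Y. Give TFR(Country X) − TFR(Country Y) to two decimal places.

0.49

Country X:
  Sum of ASFRs = 0.1316 + 0.2203 + 0.2232 + 0.1639 + 0.0582 + 0.0138 + 0.0021 = 0.8131
  TFR = 5 × 0.8131 = 4.0655
Country Y:
  Sum of ASFRs = 0.1213 + 0.2128 + 0.2309 + 0.1179 + 0.0292 + 0.0035 + 0.0002 = 0.7158
  TFR = 5 × 0.7158 = 3.579
Difference = 4.0655 − 3.579 = 0.4865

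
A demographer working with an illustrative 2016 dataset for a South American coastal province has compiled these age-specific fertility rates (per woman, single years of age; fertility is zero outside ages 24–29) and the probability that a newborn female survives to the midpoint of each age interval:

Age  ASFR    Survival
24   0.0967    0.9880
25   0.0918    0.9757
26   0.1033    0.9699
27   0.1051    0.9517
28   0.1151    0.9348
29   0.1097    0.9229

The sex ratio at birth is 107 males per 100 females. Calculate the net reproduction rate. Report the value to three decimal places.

0.287

Proportion female at birth = 100 / (100 + 107) = 0.48309.
Each age group contributes 1 × ASFR × survival:
  24: 1 × 0.0967 × 0.9880 = 0.09554
  25: 1 × 0.0918 × 0.9757 = 0.08957
  26: 1 × 0.1033 × 0.9699 = 0.10019
  27: 1 × 0.1051 × 0.9517 = 0.10002
  28: 1 × 0.1151 × 0.9348 = 0.10760
  29: 1 × 0.1097 × 0.9229 = 0.10124
Sum = 0.59416
NRR = 0.48309 × 0.59416 = 0.28703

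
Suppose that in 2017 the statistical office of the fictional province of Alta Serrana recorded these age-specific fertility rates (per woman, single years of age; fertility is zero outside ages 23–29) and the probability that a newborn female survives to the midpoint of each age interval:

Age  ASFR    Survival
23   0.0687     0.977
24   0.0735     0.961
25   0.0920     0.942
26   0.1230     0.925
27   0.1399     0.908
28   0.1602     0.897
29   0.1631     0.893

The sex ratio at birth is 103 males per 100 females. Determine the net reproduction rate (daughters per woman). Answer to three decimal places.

Proportion female at birth = 100 / (100 + 103) = 0.49261.
Per-age-group product (1 × ASFR × survival probability):
  23: 1 × 0.0687 × 0.977 = 0.06712
  24: 1 × 0.0735 × 0.961 = 0.07063
  25: 1 × 0.0920 × 0.942 = 0.08666
  26: 1 × 0.1230 × 0.925 = 0.11378
  27: 1 × 0.1399 × 0.908 = 0.12703
  28: 1 × 0.1602 × 0.897 = 0.14370
  29: 1 × 0.1631 × 0.893 = 0.14565
Sum = 0.75457
NRR = 0.49261 × 0.75457 = 0.37171
NRR < 1, so the cohort does not fully replace itself.

0.372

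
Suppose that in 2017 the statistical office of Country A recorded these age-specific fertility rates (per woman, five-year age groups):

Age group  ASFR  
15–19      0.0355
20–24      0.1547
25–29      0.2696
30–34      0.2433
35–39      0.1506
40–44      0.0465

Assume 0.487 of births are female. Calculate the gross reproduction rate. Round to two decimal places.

2.19

Proportion female at birth = 0.487.
Sum of ASFRs = 0.0355 + 0.1547 + 0.2696 + 0.2433 + 0.1506 + 0.0465 = 0.9002
TFR = 5 × 0.9002 = 4.501
GRR = 0.487 × 4.501 = 2.19199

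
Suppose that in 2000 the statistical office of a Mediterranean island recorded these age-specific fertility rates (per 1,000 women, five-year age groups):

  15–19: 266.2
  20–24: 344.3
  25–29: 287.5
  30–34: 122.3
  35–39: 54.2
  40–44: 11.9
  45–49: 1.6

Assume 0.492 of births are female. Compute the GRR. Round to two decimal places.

Proportion female at birth = 0.492.
Sum of ASFRs = 266.2 + 344.3 + 287.5 + 122.3 + 54.2 + 11.9 + 1.6 = 1088.0
TFR = 5 × 1088.0 / 1000 = 5.44
GRR = 0.492 × 5.44 = 2.67648

2.68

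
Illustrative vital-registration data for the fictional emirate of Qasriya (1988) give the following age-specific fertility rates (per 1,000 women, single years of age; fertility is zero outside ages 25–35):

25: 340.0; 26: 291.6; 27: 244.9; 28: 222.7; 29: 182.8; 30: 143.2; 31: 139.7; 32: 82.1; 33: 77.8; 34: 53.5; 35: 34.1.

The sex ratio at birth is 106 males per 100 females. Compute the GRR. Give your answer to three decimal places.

Proportion female at birth = 100 / (100 + 106) = 0.48544.
Sum of ASFRs = 340.0 + 291.6 + 244.9 + 222.7 + 182.8 + 143.2 + 139.7 + 82.1 + 77.8 + 53.5 + 34.1 = 1812.4
TFR = 1812.4 / 1000 = 1.8124
GRR = 0.48544 × 1.8124 = 0.87981

0.880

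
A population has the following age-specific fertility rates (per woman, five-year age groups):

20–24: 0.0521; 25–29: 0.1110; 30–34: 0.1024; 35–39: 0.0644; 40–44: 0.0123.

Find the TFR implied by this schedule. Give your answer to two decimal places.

Sum of ASFRs = 0.0521 + 0.1110 + 0.1024 + 0.0644 + 0.0123 = 0.3422
TFR = 5 × 0.3422 = 1.711

1.71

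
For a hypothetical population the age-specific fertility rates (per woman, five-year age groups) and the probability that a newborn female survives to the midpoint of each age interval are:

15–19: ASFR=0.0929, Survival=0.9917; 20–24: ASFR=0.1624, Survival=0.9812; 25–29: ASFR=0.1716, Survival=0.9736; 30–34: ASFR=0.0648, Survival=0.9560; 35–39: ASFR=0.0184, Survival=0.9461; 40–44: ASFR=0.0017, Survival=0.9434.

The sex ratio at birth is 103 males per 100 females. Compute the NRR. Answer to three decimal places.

1.230

Proportion female at birth = 100 / (100 + 103) = 0.49261.
Weighting each age-specific rate by interval width and survival:
  15–19: 5 × 0.0929 × 0.9917 = 0.46064
  20–24: 5 × 0.1624 × 0.9812 = 0.79673
  25–29: 5 × 0.1716 × 0.9736 = 0.83535
  30–34: 5 × 0.0648 × 0.9560 = 0.30974
  35–39: 5 × 0.0184 × 0.9461 = 0.08704
  40–44: 5 × 0.0017 × 0.9434 = 0.00802
Sum = 2.49752
NRR = 0.49261 × 2.49752 = 1.23030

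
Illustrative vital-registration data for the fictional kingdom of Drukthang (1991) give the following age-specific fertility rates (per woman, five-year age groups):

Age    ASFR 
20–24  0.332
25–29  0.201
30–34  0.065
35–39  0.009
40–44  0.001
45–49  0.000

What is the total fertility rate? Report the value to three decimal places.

Sum of ASFRs = 0.332 + 0.201 + 0.065 + 0.009 + 0.001 + 0.000 = 0.608
TFR = 5 × 0.608 = 3.04

3.040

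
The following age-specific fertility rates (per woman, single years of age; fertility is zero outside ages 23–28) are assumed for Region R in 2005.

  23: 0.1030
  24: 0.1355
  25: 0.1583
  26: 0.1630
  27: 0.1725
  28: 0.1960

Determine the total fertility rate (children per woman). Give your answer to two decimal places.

0.93

Sum of ASFRs = 0.1030 + 0.1355 + 0.1583 + 0.1630 + 0.1725 + 0.1960 = 0.9283
TFR = 0.9283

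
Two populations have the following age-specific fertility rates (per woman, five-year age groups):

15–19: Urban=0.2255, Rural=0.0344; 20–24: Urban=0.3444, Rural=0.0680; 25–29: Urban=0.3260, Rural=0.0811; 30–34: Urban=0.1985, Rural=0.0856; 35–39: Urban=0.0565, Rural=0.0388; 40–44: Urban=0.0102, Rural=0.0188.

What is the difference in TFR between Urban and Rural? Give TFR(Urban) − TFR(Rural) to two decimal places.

4.17

Urban:
  Sum of ASFRs = 0.2255 + 0.3444 + 0.3260 + 0.1985 + 0.0565 + 0.0102 = 1.1611
  TFR = 5 × 1.1611 = 5.8055
Rural:
  Sum of ASFRs = 0.0344 + 0.0680 + 0.0811 + 0.0856 + 0.0388 + 0.0188 = 0.3267
  TFR = 5 × 0.3267 = 1.6335
Difference = 5.8055 − 1.6335 = 4.172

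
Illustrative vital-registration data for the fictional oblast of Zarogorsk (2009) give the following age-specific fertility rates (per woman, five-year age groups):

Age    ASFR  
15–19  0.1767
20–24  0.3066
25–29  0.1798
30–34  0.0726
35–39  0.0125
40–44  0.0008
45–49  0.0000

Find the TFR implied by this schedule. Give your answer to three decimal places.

3.745

Sum of ASFRs = 0.1767 + 0.3066 + 0.1798 + 0.0726 + 0.0125 + 0.0008 + 0.0000 = 0.7490
TFR = 5 × 0.7490 = 3.745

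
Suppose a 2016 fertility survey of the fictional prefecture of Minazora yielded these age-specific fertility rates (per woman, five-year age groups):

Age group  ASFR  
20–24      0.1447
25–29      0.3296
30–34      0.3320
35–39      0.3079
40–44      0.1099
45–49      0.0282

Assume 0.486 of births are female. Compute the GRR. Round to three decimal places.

Proportion female at birth = 0.486.
Sum of ASFRs = 0.1447 + 0.3296 + 0.3320 + 0.3079 + 0.1099 + 0.0282 = 1.2523
TFR = 5 × 1.2523 = 6.2615
GRR = 0.486 × 6.2615 = 3.04309

3.043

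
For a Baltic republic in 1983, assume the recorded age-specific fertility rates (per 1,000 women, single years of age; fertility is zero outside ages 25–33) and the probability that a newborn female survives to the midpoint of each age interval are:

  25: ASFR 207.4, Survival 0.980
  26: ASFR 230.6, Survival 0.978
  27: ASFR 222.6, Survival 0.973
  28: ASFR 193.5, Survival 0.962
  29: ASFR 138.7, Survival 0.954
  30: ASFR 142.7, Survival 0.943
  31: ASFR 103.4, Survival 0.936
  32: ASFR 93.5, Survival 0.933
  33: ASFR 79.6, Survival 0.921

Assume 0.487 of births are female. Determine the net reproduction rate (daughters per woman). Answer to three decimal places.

Proportion female at birth = 0.487.
Survival-weighted fertility by age (1·fₓ·Sₓ):
  25: 1 × 207.4/1000 × 0.980 = 0.20325
  26: 1 × 230.6/1000 × 0.978 = 0.22553
  27: 1 × 222.6/1000 × 0.973 = 0.21659
  28: 1 × 193.5/1000 × 0.962 = 0.18615
  29: 1 × 138.7/1000 × 0.954 = 0.13232
  30: 1 × 142.7/1000 × 0.943 = 0.13457
  31: 1 × 103.4/1000 × 0.936 = 0.09678
  32: 1 × 93.5/1000 × 0.933 = 0.08724
  33: 1 × 79.6/1000 × 0.921 = 0.07331
Sum = 1.35574
NRR = 0.487 × 1.35574 = 0.66025

0.660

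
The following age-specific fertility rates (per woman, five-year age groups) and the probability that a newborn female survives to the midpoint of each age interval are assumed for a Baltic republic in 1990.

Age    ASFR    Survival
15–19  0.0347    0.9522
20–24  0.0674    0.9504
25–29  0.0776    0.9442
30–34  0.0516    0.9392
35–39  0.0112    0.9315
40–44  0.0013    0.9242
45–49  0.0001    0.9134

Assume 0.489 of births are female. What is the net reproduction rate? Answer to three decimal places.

Proportion female at birth = 0.489.
Each age group contributes 5 × ASFR × survival:
  15–19: 5 × 0.0347 × 0.9522 = 0.16521
  20–24: 5 × 0.0674 × 0.9504 = 0.32028
  25–29: 5 × 0.0776 × 0.9442 = 0.36635
  30–34: 5 × 0.0516 × 0.9392 = 0.24231
  35–39: 5 × 0.0112 × 0.9315 = 0.05216
  40–44: 5 × 0.0013 × 0.9242 = 0.00601
  45–49: 5 × 0.0001 × 0.9134 = 0.00046
Sum = 1.15278
NRR = 0.489 × 1.15278 = 0.56371
An NRR under 1 implies long-run decline under these rates.

0.564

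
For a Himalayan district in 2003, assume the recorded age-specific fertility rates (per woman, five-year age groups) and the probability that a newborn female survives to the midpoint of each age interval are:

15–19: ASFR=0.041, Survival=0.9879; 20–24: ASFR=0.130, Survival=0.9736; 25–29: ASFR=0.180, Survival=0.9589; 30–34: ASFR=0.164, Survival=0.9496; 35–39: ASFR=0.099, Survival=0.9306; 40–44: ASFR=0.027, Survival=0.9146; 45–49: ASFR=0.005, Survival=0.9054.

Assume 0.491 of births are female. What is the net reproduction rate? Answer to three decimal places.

1.514

Proportion female at birth = 0.491.
Weighting each age-specific rate by interval width and survival:
  15–19: 5 × 0.041 × 0.9879 = 0.20252
  20–24: 5 × 0.130 × 0.9736 = 0.63284
  25–29: 5 × 0.180 × 0.9589 = 0.86301
  30–34: 5 × 0.164 × 0.9496 = 0.77867
  35–39: 5 × 0.099 × 0.9306 = 0.46065
  40–44: 5 × 0.027 × 0.9146 = 0.12347
  45–49: 5 × 0.005 × 0.9054 = 0.02264
Sum = 3.08380
NRR = 0.491 × 3.08380 = 1.51415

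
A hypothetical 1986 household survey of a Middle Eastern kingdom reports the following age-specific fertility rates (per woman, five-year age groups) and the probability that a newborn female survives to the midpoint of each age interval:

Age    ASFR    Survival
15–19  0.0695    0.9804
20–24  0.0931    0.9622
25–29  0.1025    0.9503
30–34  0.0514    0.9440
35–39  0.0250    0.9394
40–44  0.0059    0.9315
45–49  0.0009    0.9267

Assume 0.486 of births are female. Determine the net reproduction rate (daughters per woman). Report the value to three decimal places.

0.810

Proportion female at birth = 0.486.
Per-age-group product (5 × ASFR × survival probability):
  15–19: 5 × 0.0695 × 0.9804 = 0.34069
  20–24: 5 × 0.0931 × 0.9622 = 0.44790
  25–29: 5 × 0.1025 × 0.9503 = 0.48703
  30–34: 5 × 0.0514 × 0.9440 = 0.24261
  35–39: 5 × 0.0250 × 0.9394 = 0.11743
  40–44: 5 × 0.0059 × 0.9315 = 0.02748
  45–49: 5 × 0.0009 × 0.9267 = 0.00417
Sum = 1.66731
NRR = 0.486 × 1.66731 = 0.81031
An NRR under 1 implies long-run decline under these rates.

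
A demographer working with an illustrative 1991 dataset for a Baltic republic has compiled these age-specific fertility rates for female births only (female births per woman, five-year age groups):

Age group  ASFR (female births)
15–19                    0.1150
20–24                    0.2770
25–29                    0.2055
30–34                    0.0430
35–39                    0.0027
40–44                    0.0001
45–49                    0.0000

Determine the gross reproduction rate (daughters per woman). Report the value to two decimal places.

3.22

Sum of female ASFRs = 0.1150 + 0.2770 + 0.2055 + 0.0430 + 0.0027 + 0.0001 + 0.0000 = 0.6433
GRR = 5 × 0.6433 = 3.2165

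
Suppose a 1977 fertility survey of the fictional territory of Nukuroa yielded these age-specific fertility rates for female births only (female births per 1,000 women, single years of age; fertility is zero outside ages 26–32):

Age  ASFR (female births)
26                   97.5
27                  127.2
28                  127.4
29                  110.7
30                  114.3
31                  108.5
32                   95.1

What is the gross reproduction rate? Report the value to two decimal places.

0.78

Sum of female ASFRs = 97.5 + 127.2 + 127.4 + 110.7 + 114.3 + 108.5 + 95.1 = 780.7
GRR = 780.7 / 1000 = 0.7807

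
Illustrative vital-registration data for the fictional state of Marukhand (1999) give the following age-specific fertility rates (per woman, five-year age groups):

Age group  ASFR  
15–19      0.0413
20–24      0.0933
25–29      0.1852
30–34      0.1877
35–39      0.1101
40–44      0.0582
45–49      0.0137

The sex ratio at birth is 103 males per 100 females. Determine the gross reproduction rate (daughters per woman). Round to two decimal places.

Proportion female at birth = 100 / (100 + 103) = 0.49261.
Sum of ASFRs = 0.0413 + 0.0933 + 0.1852 + 0.1877 + 0.1101 + 0.0582 + 0.0137 = 0.6895
TFR = 5 × 0.6895 = 3.4475
GRR = 0.49261 × 3.4475 = 1.69827

1.70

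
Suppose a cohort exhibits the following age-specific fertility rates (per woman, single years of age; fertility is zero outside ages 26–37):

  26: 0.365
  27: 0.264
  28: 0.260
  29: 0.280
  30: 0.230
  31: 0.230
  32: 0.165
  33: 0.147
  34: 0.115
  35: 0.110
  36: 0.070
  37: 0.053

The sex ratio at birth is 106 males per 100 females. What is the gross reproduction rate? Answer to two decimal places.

Proportion female at birth = 100 / (100 + 106) = 0.48544.
Sum of ASFRs = 0.365 + 0.264 + 0.260 + 0.280 + 0.230 + 0.230 + 0.165 + 0.147 + 0.115 + 0.110 + 0.070 + 0.053 = 2.289
TFR = 2.289
GRR = 0.48544 × 2.289 = 1.11117

1.11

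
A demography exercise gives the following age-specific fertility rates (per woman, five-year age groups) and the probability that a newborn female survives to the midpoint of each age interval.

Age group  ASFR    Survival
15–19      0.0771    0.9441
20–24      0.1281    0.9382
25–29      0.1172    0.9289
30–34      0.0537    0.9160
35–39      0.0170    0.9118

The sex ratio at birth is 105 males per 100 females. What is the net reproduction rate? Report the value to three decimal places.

Proportion female at birth = 100 / (100 + 105) = 0.48780.
Weighting each age-specific rate by interval width and survival:
  15–19: 5 × 0.0771 × 0.9441 = 0.36395
  20–24: 5 × 0.1281 × 0.9382 = 0.60092
  25–29: 5 × 0.1172 × 0.9289 = 0.54434
  30–34: 5 × 0.0537 × 0.9160 = 0.24595
  35–39: 5 × 0.0170 × 0.9118 = 0.07750
Sum = 1.83266
NRR = 0.48780 × 1.83266 = 0.89397

0.894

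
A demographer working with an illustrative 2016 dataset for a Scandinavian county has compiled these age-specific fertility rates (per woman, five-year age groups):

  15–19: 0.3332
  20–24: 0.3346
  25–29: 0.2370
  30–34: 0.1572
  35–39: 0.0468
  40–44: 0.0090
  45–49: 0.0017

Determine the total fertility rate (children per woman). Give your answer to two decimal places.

5.60

Sum of ASFRs = 0.3332 + 0.3346 + 0.2370 + 0.1572 + 0.0468 + 0.0090 + 0.0017 = 1.1195
TFR = 5 × 1.1195 = 5.5975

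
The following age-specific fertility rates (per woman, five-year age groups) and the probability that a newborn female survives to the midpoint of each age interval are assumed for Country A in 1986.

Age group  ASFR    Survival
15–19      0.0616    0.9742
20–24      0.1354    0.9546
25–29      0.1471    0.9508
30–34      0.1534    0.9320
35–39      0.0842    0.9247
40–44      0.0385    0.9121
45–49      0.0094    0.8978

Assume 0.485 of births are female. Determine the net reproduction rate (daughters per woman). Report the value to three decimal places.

Proportion female at birth = 0.485.
Each age group contributes 5 × ASFR × survival:
  15–19: 5 × 0.0616 × 0.9742 = 0.30005
  20–24: 5 × 0.1354 × 0.9546 = 0.64626
  25–29: 5 × 0.1471 × 0.9508 = 0.69931
  30–34: 5 × 0.1534 × 0.9320 = 0.71484
  35–39: 5 × 0.0842 × 0.9247 = 0.38930
  40–44: 5 × 0.0385 × 0.9121 = 0.17558
  45–49: 5 × 0.0094 × 0.8978 = 0.04220
Sum = 2.96754
NRR = 0.485 × 2.96754 = 1.43926

1.439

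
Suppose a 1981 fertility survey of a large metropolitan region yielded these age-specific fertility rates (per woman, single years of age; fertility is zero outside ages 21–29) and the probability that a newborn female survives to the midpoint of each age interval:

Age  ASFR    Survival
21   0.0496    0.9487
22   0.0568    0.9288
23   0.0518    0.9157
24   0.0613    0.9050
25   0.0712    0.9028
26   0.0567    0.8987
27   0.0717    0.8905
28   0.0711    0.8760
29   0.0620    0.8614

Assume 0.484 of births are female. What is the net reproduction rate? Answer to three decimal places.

Proportion female at birth = 0.484.
Weighting each age-specific rate by interval width and survival:
  21: 1 × 0.0496 × 0.9487 = 0.04706
  22: 1 × 0.0568 × 0.9288 = 0.05276
  23: 1 × 0.0518 × 0.9157 = 0.04743
  24: 1 × 0.0613 × 0.9050 = 0.05548
  25: 1 × 0.0712 × 0.9028 = 0.06428
  26: 1 × 0.0567 × 0.8987 = 0.05096
  27: 1 × 0.0717 × 0.8905 = 0.06385
  28: 1 × 0.0711 × 0.8760 = 0.06228
  29: 1 × 0.0620 × 0.8614 = 0.05341
Sum = 0.49751
NRR = 0.484 × 0.49751 = 0.24079

0.241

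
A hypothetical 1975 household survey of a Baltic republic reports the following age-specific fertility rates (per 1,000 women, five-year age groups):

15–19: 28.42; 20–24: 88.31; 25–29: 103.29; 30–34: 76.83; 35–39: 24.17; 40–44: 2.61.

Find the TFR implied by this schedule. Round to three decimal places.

Sum of ASFRs = 28.42 + 88.31 + 103.29 + 76.83 + 24.17 + 2.61 = 323.63
TFR = 5 × 323.63 / 1000 = 1.61815

1.618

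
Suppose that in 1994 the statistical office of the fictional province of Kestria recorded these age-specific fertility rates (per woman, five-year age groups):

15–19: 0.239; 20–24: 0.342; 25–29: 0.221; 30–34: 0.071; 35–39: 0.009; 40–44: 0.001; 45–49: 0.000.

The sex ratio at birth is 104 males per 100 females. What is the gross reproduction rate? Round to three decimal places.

Proportion female at birth = 100 / (100 + 104) = 0.49020.
Sum of ASFRs = 0.239 + 0.342 + 0.221 + 0.071 + 0.009 + 0.001 + 0.000 = 0.883
TFR = 5 × 0.883 = 4.415
GRR = 0.49020 × 4.415 = 2.16423

2.164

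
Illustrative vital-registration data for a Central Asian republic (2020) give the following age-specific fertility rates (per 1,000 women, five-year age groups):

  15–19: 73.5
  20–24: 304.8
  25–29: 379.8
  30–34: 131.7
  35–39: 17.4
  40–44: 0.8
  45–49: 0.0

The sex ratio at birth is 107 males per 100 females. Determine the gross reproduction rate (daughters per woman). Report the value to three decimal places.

Proportion female at birth = 100 / (100 + 107) = 0.48309.
Sum of ASFRs = 73.5 + 304.8 + 379.8 + 131.7 + 17.4 + 0.8 + 0.0 = 908.0
TFR = 5 × 908.0 / 1000 = 4.54
GRR = 0.48309 × 4.54 = 2.19323

2.193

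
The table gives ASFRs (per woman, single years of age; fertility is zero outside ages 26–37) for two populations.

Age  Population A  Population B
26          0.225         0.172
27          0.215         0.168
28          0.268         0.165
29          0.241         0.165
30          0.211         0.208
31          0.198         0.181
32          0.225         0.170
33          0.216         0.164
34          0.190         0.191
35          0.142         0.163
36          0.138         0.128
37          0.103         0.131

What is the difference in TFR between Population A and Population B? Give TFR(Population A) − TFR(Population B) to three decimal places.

0.366

Population A:
  Sum of ASFRs = 0.225 + 0.215 + 0.268 + 0.241 + 0.211 + 0.198 + 0.225 + 0.216 + 0.190 + 0.142 + 0.138 + 0.103 = 2.372
  TFR = 2.372
Population B:
  Sum of ASFRs = 0.172 + 0.168 + 0.165 + 0.165 + 0.208 + 0.181 + 0.170 + 0.164 + 0.191 + 0.163 + 0.128 + 0.131 = 2.006
  TFR = 2.006
Difference = 2.372 − 2.006 = 0.366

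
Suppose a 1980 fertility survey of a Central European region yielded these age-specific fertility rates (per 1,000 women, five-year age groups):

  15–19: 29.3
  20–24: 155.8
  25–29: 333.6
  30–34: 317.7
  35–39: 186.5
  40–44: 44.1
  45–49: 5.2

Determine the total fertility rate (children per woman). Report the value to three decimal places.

Sum of ASFRs = 29.3 + 155.8 + 333.6 + 317.7 + 186.5 + 44.1 + 5.2 = 1072.2
TFR = 5 × 1072.2 / 1000 = 5.361

5.361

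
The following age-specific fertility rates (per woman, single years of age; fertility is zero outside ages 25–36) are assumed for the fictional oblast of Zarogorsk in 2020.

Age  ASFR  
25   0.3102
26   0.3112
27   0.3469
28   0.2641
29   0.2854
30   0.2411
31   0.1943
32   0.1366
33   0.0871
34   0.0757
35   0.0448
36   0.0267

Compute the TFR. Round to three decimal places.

Sum of ASFRs = 0.3102 + 0.3112 + 0.3469 + 0.2641 + 0.2854 + 0.2411 + 0.1943 + 0.1366 + 0.0871 + 0.0757 + 0.0448 + 0.0267 = 2.3241
TFR = 2.3241

2.324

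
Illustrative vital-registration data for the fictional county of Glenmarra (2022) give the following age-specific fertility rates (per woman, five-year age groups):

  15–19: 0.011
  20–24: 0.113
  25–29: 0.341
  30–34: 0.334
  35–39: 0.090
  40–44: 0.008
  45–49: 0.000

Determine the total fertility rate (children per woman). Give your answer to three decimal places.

Sum of ASFRs = 0.011 + 0.113 + 0.341 + 0.334 + 0.090 + 0.008 + 0.000 = 0.897
TFR = 5 × 0.897 = 4.485

4.485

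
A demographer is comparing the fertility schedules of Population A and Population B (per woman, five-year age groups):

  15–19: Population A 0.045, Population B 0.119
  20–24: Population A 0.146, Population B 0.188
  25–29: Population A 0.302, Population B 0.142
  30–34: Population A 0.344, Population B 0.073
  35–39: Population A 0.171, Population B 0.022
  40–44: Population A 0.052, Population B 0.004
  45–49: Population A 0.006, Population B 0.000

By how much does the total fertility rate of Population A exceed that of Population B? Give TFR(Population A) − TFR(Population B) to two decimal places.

Population A:
  Sum of ASFRs = 0.045 + 0.146 + 0.302 + 0.344 + 0.171 + 0.052 + 0.006 = 1.066
  TFR = 5 × 1.066 = 5.33
Population B:
  Sum of ASFRs = 0.119 + 0.188 + 0.142 + 0.073 + 0.022 + 0.004 + 0.000 = 0.548
  TFR = 5 × 0.548 = 2.74
Difference = 5.33 − 2.74 = 2.59

2.59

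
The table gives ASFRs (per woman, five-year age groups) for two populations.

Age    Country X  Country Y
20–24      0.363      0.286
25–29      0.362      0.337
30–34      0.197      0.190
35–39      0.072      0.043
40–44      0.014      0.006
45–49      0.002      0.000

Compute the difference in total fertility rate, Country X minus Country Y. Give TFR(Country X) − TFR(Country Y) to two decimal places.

Country X:
  Sum of ASFRs = 0.363 + 0.362 + 0.197 + 0.072 + 0.014 + 0.002 = 1.010
  TFR = 5 × 1.010 = 5.05
Country Y:
  Sum of ASFRs = 0.286 + 0.337 + 0.190 + 0.043 + 0.006 + 0.000 = 0.862
  TFR = 5 × 0.862 = 4.31
Difference = 5.05 − 4.31 = 0.74

0.74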